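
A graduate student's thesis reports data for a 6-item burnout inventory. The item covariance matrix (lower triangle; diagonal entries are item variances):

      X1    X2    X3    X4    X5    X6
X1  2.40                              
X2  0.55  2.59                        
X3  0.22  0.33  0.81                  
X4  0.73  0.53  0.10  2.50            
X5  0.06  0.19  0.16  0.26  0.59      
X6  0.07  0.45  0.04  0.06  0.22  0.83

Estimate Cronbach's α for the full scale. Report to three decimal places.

Cronbach's α = 0.540

Σσ²ᵢ = 2.40 + 2.59 + 0.81 + 2.50 + 0.59 + 0.83 = 9.72
Sum of off-diagonal covariances = 3.97
σ²_total = 9.72 + 2 × 3.97 = 17.66
α = (k/(k−1))·(1 − Σσ²ᵢ/σ²_total) = (6/5)·(1 − 9.72/17.66) = 0.540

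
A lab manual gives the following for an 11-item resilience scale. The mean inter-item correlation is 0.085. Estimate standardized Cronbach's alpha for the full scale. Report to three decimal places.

Standardized α = k·r̄ / (1 + (k−1)·r̄) = 11 × 0.085 / (1 + 10 × 0.085)
  = 0.9350 / 1.8500 = 0.505

α = 0.505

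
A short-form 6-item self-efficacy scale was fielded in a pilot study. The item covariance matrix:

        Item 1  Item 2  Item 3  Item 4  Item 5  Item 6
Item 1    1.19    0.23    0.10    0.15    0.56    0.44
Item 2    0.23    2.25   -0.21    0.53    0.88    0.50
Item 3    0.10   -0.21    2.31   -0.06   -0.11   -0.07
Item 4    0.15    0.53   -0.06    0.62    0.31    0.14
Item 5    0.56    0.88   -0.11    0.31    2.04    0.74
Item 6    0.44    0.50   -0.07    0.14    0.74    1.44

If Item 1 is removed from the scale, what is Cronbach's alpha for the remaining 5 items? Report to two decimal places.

α = 0.47

Remaining items: Item 2, Item 3, Item 4, Item 5, Item 6 (k = 5).
Σσ²ᵢ = 2.25 + 2.31 + 0.62 + 2.04 + 1.44 = 8.66
σ²_total = 8.66 + 2 × 2.65 = 13.96
α (item deleted) = (5/4)·(1 − 8.66/13.96) = 0.47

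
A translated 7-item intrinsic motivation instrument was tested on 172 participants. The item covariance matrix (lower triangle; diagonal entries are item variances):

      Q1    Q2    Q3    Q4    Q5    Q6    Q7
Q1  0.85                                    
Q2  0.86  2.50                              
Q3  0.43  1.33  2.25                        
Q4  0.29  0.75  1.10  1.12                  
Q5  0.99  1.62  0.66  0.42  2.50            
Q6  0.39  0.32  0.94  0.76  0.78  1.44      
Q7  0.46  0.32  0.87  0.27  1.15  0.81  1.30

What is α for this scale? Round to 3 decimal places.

Σσ²ᵢ = 0.85 + 2.50 + 2.25 + 1.12 + 2.50 + 1.44 + 1.30 = 11.96
Sum of the distinct covariances = 15.52
Var(T) = 11.96 + 2 × 15.52 = 43.00
α = (k/(k−1))·(1 − Σσ²ᵢ/Var(T)) = (7/6)·(1 − 11.96/43.00) = 0.842

α = 0.842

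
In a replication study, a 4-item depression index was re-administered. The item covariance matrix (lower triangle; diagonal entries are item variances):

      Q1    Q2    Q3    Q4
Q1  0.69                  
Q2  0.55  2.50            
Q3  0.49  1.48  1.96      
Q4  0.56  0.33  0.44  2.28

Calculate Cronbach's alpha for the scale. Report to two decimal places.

Σσᵢ² = 0.69 + 2.50 + 1.96 + 2.28 = 7.43
Sum of off-diagonal covariances = 3.85
Var(T) = 7.43 + 2 × 3.85 = 15.13
α = (k/(k−1))·(1 − Σσᵢ²/Var(T)) = (4/3)·(1 − 7.43/15.13) = 0.68

Cronbach's alpha = 0.68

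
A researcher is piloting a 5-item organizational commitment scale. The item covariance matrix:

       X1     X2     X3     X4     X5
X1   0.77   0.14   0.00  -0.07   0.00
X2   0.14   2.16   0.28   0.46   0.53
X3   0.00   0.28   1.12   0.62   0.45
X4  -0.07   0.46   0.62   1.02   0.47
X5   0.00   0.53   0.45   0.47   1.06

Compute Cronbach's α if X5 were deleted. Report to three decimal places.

Remaining items: X1, X2, X3, X4 (k = 4).
Σσ²ᵢ = 0.77 + 2.16 + 1.12 + 1.02 = 5.07
total variance = 5.07 + 2 × 1.43 = 7.93
α (item deleted) = (4/3)·(1 − 5.07/7.93) = 0.481

Cronbach's α = 0.481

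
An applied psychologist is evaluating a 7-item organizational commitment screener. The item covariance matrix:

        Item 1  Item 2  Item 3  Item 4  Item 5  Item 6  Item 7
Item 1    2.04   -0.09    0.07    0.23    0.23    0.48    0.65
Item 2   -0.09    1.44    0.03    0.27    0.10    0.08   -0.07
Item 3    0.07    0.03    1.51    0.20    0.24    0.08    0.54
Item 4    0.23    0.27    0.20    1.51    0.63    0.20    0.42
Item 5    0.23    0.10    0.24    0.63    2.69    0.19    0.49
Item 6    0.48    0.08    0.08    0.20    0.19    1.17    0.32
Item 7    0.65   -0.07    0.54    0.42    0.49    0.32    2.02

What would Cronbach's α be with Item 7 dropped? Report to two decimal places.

Cronbach's α = 0.43

Remaining items: Item 1, Item 2, Item 3, Item 4, Item 5, Item 6 (k = 6).
sum of item variances = 2.04 + 1.44 + 1.51 + 1.51 + 2.69 + 1.17 = 10.36
σ²_total = 10.36 + 2 × 2.94 = 16.24
α (item deleted) = (6/5)·(1 − 10.36/16.24) = 0.43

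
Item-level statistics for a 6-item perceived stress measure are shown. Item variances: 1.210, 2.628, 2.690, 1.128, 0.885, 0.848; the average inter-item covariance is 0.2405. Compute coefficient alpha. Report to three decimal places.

sum of item variances = 1.210 + 2.628 + 2.690 + 1.128 + 0.885 + 0.848 = 9.389
Sum of the 15 distinct covariances = 15 × 0.2405 = 3.6075
σ²_total = sum of item variances + 2·Σcov = 9.389 + 2 × 3.6075 = 16.6040
α = (6/5)·(1 − 9.389/16.6040) = 0.521

α = 0.521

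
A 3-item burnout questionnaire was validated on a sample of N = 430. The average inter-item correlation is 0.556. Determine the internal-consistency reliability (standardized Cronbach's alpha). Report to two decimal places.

standardized Cronbach's alpha = 0.79

Standardized α = k·r̄ / (1 + (k−1)·r̄) = 3 × 0.556 / (1 + 2 × 0.556)
  = 1.6680 / 2.1120 = 0.79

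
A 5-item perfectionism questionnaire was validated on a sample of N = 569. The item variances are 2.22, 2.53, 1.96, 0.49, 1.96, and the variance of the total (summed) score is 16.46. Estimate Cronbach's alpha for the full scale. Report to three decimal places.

Σσ²ᵢ = 2.22 + 2.53 + 1.96 + 0.49 + 1.96 = 9.16
α = (k/(k−1))·(1 − Σσ²ᵢ/σ²_T) = (5/4)·(1 − 9.16/16.46) = 0.554

Cronbach's alpha = 0.554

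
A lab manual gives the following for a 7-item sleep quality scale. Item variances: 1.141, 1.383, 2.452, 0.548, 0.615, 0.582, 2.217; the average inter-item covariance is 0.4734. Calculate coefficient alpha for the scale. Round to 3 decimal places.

Σσ²ᵢ = 1.141 + 1.383 + 2.452 + 0.548 + 0.615 + 0.582 + 2.217 = 8.938
Sum of the 21 distinct covariances = 21 × 0.4734 = 9.9414
total variance = Σσ²ᵢ + 2·Σcov = 8.938 + 2 × 9.9414 = 28.8208
α = (7/6)·(1 − 8.938/28.8208) = 0.805

coefficient alpha = 0.805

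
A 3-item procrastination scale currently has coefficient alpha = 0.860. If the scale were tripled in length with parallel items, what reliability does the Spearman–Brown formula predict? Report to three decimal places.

Length factor m = 3
α' = m·α / (1 + (m−1)·α)
   = 3 × 0.860 / (1 + (3 − 1) × 0.860)
   = 2.5800 / 2.7200 = 0.949

predicted reliability = 0.949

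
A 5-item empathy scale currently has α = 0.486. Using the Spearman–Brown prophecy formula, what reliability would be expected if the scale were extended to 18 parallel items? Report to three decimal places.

predicted reliability = 0.773

Length factor m = 18/5 = 3.6000
α' = m·α / (1 + (m−1)·α)
   = 18/5 × 0.486 / (1 + (18/5 − 1) × 0.486)
   = 1.7496 / 2.2636 = 0.773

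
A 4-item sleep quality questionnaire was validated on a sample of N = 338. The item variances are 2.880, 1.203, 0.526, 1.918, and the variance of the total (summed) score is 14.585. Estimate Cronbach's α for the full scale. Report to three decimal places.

Σσ²ᵢ = 2.880 + 1.203 + 0.526 + 1.918 = 6.527
α = (k/(k−1))·(1 − Σσ²ᵢ/Var(T)) = (4/3)·(1 − 6.527/14.585) = 0.737

Cronbach's α = 0.737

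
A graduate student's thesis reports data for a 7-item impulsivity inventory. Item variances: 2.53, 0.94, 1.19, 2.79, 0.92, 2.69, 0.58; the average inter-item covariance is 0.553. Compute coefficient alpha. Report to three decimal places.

ΣVar(i) = 2.53 + 0.94 + 1.19 + 2.79 + 0.92 + 2.69 + 0.58 = 11.64
Sum of the 21 distinct covariances = 21 × 0.553 = 11.613
σ²_total = ΣVar(i) + 2·Σcov = 11.64 + 2 × 11.613 = 34.866
α = (7/6)·(1 − 11.64/34.866) = 0.777

α = 0.777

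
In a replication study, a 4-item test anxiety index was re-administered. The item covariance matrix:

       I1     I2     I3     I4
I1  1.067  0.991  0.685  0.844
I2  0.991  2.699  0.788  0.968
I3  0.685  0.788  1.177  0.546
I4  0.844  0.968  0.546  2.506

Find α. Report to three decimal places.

sum of item variances = 1.067 + 2.699 + 1.177 + 2.506 = 7.449
Sum of the distinct covariances = 4.822
σ²_total = 7.449 + 2 × 4.822 = 17.093
α = (k/(k−1))·(1 − sum of item variances/σ²_total) = (4/3)·(1 − 7.449/17.093) = 0.752

α = 0.752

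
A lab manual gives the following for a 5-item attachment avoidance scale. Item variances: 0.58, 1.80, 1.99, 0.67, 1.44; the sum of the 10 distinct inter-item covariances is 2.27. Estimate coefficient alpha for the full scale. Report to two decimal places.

α = 0.51

ΣVar(i) = 0.58 + 1.80 + 1.99 + 0.67 + 1.44 = 6.48
Sum of distinct covariances = 2.27
total variance = ΣVar(i) + 2·Σcov = 6.48 + 2 × 2.27 = 11.02
α = (5/4)·(1 − 6.48/11.02) = 0.51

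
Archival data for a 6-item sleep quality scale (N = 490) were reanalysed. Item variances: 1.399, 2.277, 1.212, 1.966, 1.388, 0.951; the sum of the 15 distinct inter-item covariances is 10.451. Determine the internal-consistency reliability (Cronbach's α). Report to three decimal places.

Σσ²ᵢ = 1.399 + 2.277 + 1.212 + 1.966 + 1.388 + 0.951 = 9.193
Sum of distinct covariances = 10.451
Var(T) = Σσ²ᵢ + 2·Σcov = 9.193 + 2 × 10.451 = 30.095
α = (6/5)·(1 − 9.193/30.095) = 0.833

Cronbach's α = 0.833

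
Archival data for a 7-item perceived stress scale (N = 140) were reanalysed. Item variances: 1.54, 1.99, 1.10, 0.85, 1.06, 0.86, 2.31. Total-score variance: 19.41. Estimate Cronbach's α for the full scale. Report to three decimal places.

Σσ²ᵢ = 1.54 + 1.99 + 1.10 + 0.85 + 1.06 + 0.86 + 2.31 = 9.71
α = (k/(k−1))·(1 − Σσ²ᵢ/σ²_total) = (7/6)·(1 − 9.71/19.41) = 0.583

α = 0.583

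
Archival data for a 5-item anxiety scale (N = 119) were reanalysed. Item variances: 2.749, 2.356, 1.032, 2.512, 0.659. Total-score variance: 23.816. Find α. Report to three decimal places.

ΣVar(i) = 2.749 + 2.356 + 1.032 + 2.512 + 0.659 = 9.308
α = (k/(k−1))·(1 − ΣVar(i)/σ²_T) = (5/4)·(1 − 9.308/23.816) = 0.761

α = 0.761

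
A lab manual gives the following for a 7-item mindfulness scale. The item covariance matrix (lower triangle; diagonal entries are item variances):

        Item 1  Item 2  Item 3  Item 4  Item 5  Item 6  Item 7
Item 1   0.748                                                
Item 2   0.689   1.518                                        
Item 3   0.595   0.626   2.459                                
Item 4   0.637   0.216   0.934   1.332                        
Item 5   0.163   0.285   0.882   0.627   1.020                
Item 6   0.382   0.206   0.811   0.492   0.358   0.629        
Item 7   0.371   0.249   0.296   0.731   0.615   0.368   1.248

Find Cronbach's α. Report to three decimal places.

ΣVar(i) = 0.748 + 1.518 + 2.459 + 1.332 + 1.020 + 0.629 + 1.248 = 8.954
Sum of off-diagonal covariances = 10.533
total variance = 8.954 + 2 × 10.533 = 30.020
α = (k/(k−1))·(1 − ΣVar(i)/total variance) = (7/6)·(1 − 8.954/30.020) = 0.819

α = 0.819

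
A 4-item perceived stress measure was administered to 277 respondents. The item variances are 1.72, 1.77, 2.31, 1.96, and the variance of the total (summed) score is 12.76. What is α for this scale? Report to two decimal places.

α = 0.52

sum of item variances = 1.72 + 1.77 + 2.31 + 1.96 = 7.76
α = (k/(k−1))·(1 − sum of item variances/Var(T)) = (4/3)·(1 − 7.76/12.76) = 0.52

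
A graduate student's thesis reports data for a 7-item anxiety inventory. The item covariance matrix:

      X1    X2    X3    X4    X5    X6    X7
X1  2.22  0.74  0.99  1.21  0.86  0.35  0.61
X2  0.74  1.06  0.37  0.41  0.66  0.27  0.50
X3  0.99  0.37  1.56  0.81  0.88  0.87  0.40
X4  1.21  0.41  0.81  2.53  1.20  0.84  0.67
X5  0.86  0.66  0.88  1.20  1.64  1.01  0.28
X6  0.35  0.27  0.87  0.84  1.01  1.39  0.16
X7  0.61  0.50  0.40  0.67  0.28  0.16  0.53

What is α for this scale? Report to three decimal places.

α = 0.841

sum of item variances = 2.22 + 1.06 + 1.56 + 2.53 + 1.64 + 1.39 + 0.53 = 10.93
Σ_{i<j} σ_ij = 14.09
σ²_T = 10.93 + 2 × 14.09 = 39.11
α = (k/(k−1))·(1 − sum of item variances/σ²_T) = (7/6)·(1 − 10.93/39.11) = 0.841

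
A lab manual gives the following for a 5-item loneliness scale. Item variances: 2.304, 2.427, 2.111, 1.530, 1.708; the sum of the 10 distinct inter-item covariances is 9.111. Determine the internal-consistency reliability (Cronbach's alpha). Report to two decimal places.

α = 0.80

Σσᵢ² = 2.304 + 2.427 + 2.111 + 1.530 + 1.708 = 10.080
Sum of distinct covariances = 9.111
total variance = Σσᵢ² + 2·Σcov = 10.080 + 2 × 9.111 = 28.302
α = (5/4)·(1 − 10.080/28.302) = 0.80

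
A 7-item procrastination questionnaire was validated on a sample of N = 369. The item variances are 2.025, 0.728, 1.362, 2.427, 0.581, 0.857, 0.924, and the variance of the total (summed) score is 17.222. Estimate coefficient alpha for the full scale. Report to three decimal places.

Σσ²ᵢ = 2.025 + 0.728 + 1.362 + 2.427 + 0.581 + 0.857 + 0.924 = 8.904
α = (k/(k−1))·(1 − Σσ²ᵢ/Var(T)) = (7/6)·(1 − 8.904/17.222) = 0.563

α = 0.563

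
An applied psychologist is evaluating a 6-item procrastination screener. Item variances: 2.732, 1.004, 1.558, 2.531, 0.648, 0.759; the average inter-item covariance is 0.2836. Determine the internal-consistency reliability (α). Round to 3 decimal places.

α = 0.576

Σσᵢ² = 2.732 + 1.004 + 1.558 + 2.531 + 0.648 + 0.759 = 9.232
Sum of the 15 distinct covariances = 15 × 0.2836 = 4.2540
σ²_total = Σσᵢ² + 2·Σcov = 9.232 + 2 × 4.2540 = 17.7400
α = (6/5)·(1 − 9.232/17.7400) = 0.576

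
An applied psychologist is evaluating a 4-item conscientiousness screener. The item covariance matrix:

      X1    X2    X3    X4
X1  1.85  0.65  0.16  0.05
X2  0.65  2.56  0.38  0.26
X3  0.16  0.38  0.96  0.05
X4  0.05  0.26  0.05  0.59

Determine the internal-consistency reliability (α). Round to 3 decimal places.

Σσᵢ² = 1.85 + 2.56 + 0.96 + 0.59 = 5.96
Sum of off-diagonal covariances = 1.55
total variance = 5.96 + 2 × 1.55 = 9.06
α = (k/(k−1))·(1 − Σσᵢ²/total variance) = (4/3)·(1 − 5.96/9.06) = 0.456

α = 0.456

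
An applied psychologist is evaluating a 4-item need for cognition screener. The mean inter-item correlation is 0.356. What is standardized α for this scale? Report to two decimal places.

α = 0.69

Standardized α = k·r̄ / (1 + (k−1)·r̄) = 4 × 0.356 / (1 + 3 × 0.356)
  = 1.4240 / 2.0680 = 0.69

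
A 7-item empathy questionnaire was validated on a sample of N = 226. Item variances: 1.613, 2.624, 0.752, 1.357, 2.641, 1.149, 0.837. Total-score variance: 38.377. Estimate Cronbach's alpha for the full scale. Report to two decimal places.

α = 0.83

Σσ²ᵢ = 1.613 + 2.624 + 0.752 + 1.357 + 2.641 + 1.149 + 0.837 = 10.973
α = (k/(k−1))·(1 − Σσ²ᵢ/Var(T)) = (7/6)·(1 − 10.973/38.377) = 0.83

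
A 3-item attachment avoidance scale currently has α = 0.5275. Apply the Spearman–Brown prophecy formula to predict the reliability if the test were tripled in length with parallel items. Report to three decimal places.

predicted reliability = 0.770

Length factor m = 3
α' = m·α / (1 + (m−1)·α)
   = 3 × 0.5275 / (1 + (3 − 1) × 0.5275)
   = 1.5825 / 2.0550 = 0.770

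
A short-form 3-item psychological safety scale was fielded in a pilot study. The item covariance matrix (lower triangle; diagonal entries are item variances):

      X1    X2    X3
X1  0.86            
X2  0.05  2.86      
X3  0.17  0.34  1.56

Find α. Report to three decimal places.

α = 0.263

sum of item variances = 0.86 + 2.86 + 1.56 = 5.28
Σ_{i<j} σ_ij = 0.56
total variance = 5.28 + 2 × 0.56 = 6.40
α = (k/(k−1))·(1 − sum of item variances/total variance) = (3/2)·(1 − 5.28/6.40) = 0.263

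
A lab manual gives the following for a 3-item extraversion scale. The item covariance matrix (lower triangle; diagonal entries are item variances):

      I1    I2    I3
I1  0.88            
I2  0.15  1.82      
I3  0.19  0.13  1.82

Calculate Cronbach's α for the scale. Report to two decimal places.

Σσᵢ² = 0.88 + 1.82 + 1.82 = 4.52
Σ_{i<j} σ_ij = 0.47
total variance = 4.52 + 2 × 0.47 = 5.46
α = (k/(k−1))·(1 − Σσᵢ²/total variance) = (3/2)·(1 − 4.52/5.46) = 0.26

α = 0.26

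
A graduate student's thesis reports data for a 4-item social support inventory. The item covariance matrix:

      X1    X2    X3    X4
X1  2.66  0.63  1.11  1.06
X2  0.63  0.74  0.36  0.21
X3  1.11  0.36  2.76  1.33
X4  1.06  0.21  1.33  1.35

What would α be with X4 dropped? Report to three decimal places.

α = 0.608

Remaining items: X1, X2, X3 (k = 3).
sum of item variances = 2.66 + 0.74 + 2.76 = 6.16
total variance = 6.16 + 2 × 2.10 = 10.36
α (item deleted) = (3/2)·(1 − 6.16/10.36) = 0.608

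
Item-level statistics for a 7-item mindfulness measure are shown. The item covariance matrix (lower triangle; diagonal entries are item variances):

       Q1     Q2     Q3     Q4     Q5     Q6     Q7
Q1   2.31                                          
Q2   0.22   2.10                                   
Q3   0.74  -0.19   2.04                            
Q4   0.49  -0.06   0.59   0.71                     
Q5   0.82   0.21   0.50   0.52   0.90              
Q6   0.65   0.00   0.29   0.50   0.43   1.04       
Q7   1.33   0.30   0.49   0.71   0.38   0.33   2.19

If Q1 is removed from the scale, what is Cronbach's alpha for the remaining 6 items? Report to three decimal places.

Remaining items: Q2, Q3, Q4, Q5, Q6, Q7 (k = 6).
Σσ²ᵢ = 2.10 + 2.04 + 0.71 + 0.90 + 1.04 + 2.19 = 8.98
Var(T) = 8.98 + 2 × 5.00 = 18.98
α (item deleted) = (6/5)·(1 − 8.98/18.98) = 0.632

α = 0.632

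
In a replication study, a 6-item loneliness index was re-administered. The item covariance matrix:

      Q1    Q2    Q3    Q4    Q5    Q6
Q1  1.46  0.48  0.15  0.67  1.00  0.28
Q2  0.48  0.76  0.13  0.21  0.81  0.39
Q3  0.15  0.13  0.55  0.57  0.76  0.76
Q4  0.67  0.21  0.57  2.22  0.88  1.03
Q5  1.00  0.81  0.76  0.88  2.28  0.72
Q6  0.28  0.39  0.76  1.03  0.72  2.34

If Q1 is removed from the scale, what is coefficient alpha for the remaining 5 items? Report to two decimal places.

Remaining items: Q2, Q3, Q4, Q5, Q6 (k = 5).
sum of item variances = 0.76 + 0.55 + 2.22 + 2.28 + 2.34 = 8.15
σ²_T = 8.15 + 2 × 6.26 = 20.67
α (item deleted) = (5/4)·(1 − 8.15/20.67) = 0.76

α = 0.76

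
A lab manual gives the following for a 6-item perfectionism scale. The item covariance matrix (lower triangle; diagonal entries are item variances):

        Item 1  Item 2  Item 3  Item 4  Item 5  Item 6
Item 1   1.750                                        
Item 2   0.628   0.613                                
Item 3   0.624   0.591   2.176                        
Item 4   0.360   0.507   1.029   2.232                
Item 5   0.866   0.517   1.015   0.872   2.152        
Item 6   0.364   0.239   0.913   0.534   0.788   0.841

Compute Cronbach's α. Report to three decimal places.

α = 0.802

Σσ²ᵢ = 1.750 + 0.613 + 2.176 + 2.232 + 2.152 + 0.841 = 9.764
Σ_{i<j} σ_ij = 9.847
σ²_total = 9.764 + 2 × 9.847 = 29.458
α = (k/(k−1))·(1 − Σσ²ᵢ/σ²_total) = (6/5)·(1 − 9.764/29.458) = 0.802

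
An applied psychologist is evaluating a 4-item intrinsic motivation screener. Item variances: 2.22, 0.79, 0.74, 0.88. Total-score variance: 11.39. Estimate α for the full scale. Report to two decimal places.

ΣVar(i) = 2.22 + 0.79 + 0.74 + 0.88 = 4.63
α = (k/(k−1))·(1 − ΣVar(i)/σ²_T) = (4/3)·(1 − 4.63/11.39) = 0.79

α = 0.79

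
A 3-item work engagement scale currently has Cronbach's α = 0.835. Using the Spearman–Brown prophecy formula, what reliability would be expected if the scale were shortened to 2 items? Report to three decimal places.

Length factor m = 2/3 = 0.6667
α' = m·α / (1 − (1−m)·α)
   = 2/3 × 0.835 / (1 − (1 − 2/3) × 0.835)
   = 0.5567 / 0.7217 = 0.771

predicted reliability = 0.771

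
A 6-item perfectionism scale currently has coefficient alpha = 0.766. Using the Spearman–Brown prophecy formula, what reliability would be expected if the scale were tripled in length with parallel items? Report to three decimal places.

predicted reliability = 0.908

Length factor m = 3
α' = m·α / (1 + (m−1)·α)
   = 3 × 0.766 / (1 + (3 − 1) × 0.766)
   = 2.2980 / 2.5320 = 0.908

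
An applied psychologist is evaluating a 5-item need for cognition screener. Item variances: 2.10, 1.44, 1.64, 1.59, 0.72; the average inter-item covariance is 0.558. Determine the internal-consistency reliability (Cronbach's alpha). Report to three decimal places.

α = 0.748

Σσ²ᵢ = 2.10 + 1.44 + 1.64 + 1.59 + 0.72 = 7.49
Sum of the 10 distinct covariances = 10 × 0.558 = 5.580
σ²_total = Σσ²ᵢ + 2·Σcov = 7.49 + 2 × 5.580 = 18.650
α = (5/4)·(1 − 7.49/18.650) = 0.748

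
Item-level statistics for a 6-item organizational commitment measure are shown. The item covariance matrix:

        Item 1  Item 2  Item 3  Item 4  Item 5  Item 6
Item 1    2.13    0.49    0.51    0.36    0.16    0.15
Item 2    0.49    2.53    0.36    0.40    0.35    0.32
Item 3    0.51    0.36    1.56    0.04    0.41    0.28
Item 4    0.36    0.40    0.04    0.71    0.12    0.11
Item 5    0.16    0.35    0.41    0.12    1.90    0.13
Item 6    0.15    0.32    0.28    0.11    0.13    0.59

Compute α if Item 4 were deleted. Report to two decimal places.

α = 0.53

Remaining items: Item 1, Item 2, Item 3, Item 5, Item 6 (k = 5).
Σσ²ᵢ = 2.13 + 2.53 + 1.56 + 1.90 + 0.59 = 8.71
total variance = 8.71 + 2 × 3.16 = 15.03
α (item deleted) = (5/4)·(1 − 8.71/15.03) = 0.53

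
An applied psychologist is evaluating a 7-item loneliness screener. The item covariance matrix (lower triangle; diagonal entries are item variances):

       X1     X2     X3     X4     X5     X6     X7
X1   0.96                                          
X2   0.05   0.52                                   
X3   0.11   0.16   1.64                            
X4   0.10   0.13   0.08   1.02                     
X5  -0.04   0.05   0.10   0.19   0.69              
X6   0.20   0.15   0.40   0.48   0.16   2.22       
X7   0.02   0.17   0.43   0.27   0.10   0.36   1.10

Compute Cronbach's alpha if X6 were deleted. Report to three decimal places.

Cronbach's alpha = 0.472

Remaining items: X1, X2, X3, X4, X5, X7 (k = 6).
Σσ²ᵢ = 0.96 + 0.52 + 1.64 + 1.02 + 0.69 + 1.10 = 5.93
σ²_T = 5.93 + 2 × 1.92 = 9.77
α (item deleted) = (6/5)·(1 − 5.93/9.77) = 0.472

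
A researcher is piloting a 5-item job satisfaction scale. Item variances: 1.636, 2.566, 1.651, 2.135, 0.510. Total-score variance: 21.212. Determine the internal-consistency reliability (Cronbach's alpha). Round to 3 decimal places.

Σσᵢ² = 1.636 + 2.566 + 1.651 + 2.135 + 0.510 = 8.498
α = (k/(k−1))·(1 − Σσᵢ²/σ²_total) = (5/4)·(1 − 8.498/21.212) = 0.749

α = 0.749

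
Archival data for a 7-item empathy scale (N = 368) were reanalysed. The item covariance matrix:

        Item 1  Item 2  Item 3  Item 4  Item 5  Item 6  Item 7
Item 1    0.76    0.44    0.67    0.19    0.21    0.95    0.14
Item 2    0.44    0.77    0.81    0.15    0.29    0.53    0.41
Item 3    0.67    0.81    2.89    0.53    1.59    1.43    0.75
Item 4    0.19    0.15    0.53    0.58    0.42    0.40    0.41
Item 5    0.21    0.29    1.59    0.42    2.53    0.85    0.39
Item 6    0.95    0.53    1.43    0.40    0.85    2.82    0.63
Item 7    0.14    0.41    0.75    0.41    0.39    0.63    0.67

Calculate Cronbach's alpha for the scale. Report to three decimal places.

α = 0.803

ΣVar(i) = 0.76 + 0.77 + 2.89 + 0.58 + 2.53 + 2.82 + 0.67 = 11.02
Sum of off-diagonal covariances = 12.19
Var(T) = 11.02 + 2 × 12.19 = 35.40
α = (k/(k−1))·(1 − ΣVar(i)/Var(T)) = (7/6)·(1 − 11.02/35.40) = 0.803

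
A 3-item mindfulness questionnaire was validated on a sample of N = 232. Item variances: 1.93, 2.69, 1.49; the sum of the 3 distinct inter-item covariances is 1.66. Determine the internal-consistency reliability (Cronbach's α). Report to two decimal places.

sum of item variances = 1.93 + 2.69 + 1.49 = 6.11
Sum of distinct covariances = 1.66
σ²_total = sum of item variances + 2·Σcov = 6.11 + 2 × 1.66 = 9.43
α = (3/2)·(1 − 6.11/9.43) = 0.53

α = 0.53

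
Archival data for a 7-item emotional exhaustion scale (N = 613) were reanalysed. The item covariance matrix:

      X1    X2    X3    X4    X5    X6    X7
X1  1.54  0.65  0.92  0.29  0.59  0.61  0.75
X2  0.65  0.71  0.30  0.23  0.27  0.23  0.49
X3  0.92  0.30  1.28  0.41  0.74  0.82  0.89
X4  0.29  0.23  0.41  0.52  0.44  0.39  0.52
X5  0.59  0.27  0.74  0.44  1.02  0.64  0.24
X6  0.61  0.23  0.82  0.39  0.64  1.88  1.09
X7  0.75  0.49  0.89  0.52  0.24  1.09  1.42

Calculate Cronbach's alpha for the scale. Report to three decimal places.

Σσ²ᵢ = 1.54 + 0.71 + 1.28 + 0.52 + 1.02 + 1.88 + 1.42 = 8.37
Sum of off-diagonal covariances = 11.51
total variance = 8.37 + 2 × 11.51 = 31.39
α = (k/(k−1))·(1 − Σσ²ᵢ/total variance) = (7/6)·(1 − 8.37/31.39) = 0.856

α = 0.856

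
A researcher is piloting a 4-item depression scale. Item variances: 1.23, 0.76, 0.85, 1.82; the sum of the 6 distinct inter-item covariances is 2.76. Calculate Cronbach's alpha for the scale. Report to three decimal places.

sum of item variances = 1.23 + 0.76 + 0.85 + 1.82 = 4.66
Sum of distinct covariances = 2.76
total variance = sum of item variances + 2·Σcov = 4.66 + 2 × 2.76 = 10.18
α = (4/3)·(1 − 4.66/10.18) = 0.723

Cronbach's alpha = 0.723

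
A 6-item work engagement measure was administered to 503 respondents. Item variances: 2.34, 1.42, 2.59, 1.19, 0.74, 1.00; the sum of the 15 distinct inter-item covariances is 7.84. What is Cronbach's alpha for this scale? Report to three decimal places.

Σσᵢ² = 2.34 + 1.42 + 2.59 + 1.19 + 0.74 + 1.00 = 9.28
Sum of distinct covariances = 7.84
total variance = Σσᵢ² + 2·Σcov = 9.28 + 2 × 7.84 = 24.96
α = (6/5)·(1 − 9.28/24.96) = 0.754

α = 0.754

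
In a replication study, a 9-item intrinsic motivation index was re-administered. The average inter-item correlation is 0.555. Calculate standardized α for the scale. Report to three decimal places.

standardized α = 0.918

Standardized α = k·r̄ / (1 + (k−1)·r̄) = 9 × 0.555 / (1 + 8 × 0.555)
  = 4.9950 / 5.4400 = 0.918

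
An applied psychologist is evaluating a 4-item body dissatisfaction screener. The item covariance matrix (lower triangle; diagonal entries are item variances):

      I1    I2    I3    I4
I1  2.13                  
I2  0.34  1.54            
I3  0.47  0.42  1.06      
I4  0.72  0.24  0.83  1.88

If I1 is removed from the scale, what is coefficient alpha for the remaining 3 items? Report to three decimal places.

Remaining items: I2, I3, I4 (k = 3).
sum of item variances = 1.54 + 1.06 + 1.88 = 4.48
σ²_T = 4.48 + 2 × 1.49 = 7.46
α (item deleted) = (3/2)·(1 − 4.48/7.46) = 0.599

α = 0.599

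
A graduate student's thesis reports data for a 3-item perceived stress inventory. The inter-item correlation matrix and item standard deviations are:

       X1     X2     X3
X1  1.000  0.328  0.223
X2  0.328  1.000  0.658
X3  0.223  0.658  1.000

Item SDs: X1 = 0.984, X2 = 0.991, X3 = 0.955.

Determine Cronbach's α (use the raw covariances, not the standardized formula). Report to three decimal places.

Σσ²ᵢ = 0.984² + 0.991² + 0.955² = 2.8624
Covariances σ_ij = r_ij · s_i · s_j:
  σ(X1,X2) = 0.328 × 0.984 × 0.991 = 0.3198
  σ(X1,X3) = 0.223 × 0.984 × 0.955 = 0.2096
  σ(X2,X3) = 0.658 × 0.991 × 0.955 = 0.6227
σ²_T = Σσ²ᵢ + 2·Σσ_ij = 2.8624 + 2 × 1.1521 = 5.1666
α = (3/2)·(1 − 2.8624/5.1666) = 0.669

α = 0.669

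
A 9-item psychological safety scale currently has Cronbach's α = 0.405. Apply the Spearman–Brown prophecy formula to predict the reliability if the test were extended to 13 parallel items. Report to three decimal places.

Length factor m = 13/9 = 1.4444
α' = m·α / (1 + (m−1)·α)
   = 13/9 × 0.405 / (1 + (13/9 − 1) × 0.405)
   = 0.5850 / 1.1800 = 0.496

predicted reliability = 0.496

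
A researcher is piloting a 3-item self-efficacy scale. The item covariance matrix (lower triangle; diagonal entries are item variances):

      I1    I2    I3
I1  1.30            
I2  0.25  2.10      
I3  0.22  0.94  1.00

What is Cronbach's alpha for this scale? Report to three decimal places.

ΣVar(i) = 1.30 + 2.10 + 1.00 = 4.40
Sum of the distinct covariances = 1.41
σ²_total = 4.40 + 2 × 1.41 = 7.22
α = (k/(k−1))·(1 − ΣVar(i)/σ²_total) = (3/2)·(1 − 4.40/7.22) = 0.586

Cronbach's alpha = 0.586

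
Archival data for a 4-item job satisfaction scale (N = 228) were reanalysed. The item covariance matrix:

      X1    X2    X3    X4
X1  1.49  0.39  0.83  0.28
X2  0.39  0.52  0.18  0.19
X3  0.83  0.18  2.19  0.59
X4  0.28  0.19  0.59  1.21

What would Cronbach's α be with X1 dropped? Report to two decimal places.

Cronbach's α = 0.49

Remaining items: X2, X3, X4 (k = 3).
Σσ²ᵢ = 0.52 + 2.19 + 1.21 = 3.92
σ²_T = 3.92 + 2 × 0.96 = 5.84
α (item deleted) = (3/2)·(1 − 3.92/5.84) = 0.49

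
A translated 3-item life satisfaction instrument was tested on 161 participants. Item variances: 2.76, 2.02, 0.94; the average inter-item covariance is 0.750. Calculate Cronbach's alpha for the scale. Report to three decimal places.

sum of item variances = 2.76 + 2.02 + 0.94 = 5.72
Sum of the 3 distinct covariances = 3 × 0.750 = 2.250
Var(T) = sum of item variances + 2·Σcov = 5.72 + 2 × 2.250 = 10.220
α = (3/2)·(1 − 5.72/10.220) = 0.660

Cronbach's alpha = 0.660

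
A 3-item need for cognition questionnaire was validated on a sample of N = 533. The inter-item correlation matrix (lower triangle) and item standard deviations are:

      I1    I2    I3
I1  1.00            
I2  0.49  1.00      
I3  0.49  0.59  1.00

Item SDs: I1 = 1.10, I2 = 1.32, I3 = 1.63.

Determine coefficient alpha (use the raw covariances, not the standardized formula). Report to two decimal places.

α = 0.76

Σσ²ᵢ = 1.10² + 1.32² + 1.63² = 5.6093
Covariances σ_ij = r_ij · s_i · s_j:
  σ(I1,I2) = 0.49 × 1.10 × 1.32 = 0.7115
  σ(I1,I3) = 0.49 × 1.10 × 1.63 = 0.8786
  σ(I2,I3) = 0.59 × 1.32 × 1.63 = 1.2694
σ²_T = Σσ²ᵢ + 2·Σσ_ij = 5.6093 + 2 × 2.8595 = 11.3283
α = (3/2)·(1 − 5.6093/11.3283) = 0.76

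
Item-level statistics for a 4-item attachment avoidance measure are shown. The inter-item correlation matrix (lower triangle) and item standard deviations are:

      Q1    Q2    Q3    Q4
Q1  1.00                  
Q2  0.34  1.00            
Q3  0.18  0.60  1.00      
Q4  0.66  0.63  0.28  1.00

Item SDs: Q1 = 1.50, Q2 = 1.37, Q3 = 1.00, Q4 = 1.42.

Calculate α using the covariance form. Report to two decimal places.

α = 0.77

Σσ²ᵢ = 1.50² + 1.37² + 1.00² + 1.42² = 7.1433
Covariances σ_ij = r_ij · s_i · s_j:
  σ(Q1,Q2) = 0.34 × 1.50 × 1.37 = 0.6987
  σ(Q1,Q3) = 0.18 × 1.50 × 1.00 = 0.2700
  σ(Q1,Q4) = 0.66 × 1.50 × 1.42 = 1.4058
  σ(Q2,Q3) = 0.60 × 1.37 × 1.00 = 0.8220
  σ(Q2,Q4) = 0.63 × 1.37 × 1.42 = 1.2256
  σ(Q3,Q4) = 0.28 × 1.00 × 1.42 = 0.3976
σ²_T = Σσ²ᵢ + 2·Σσ_ij = 7.1433 + 2 × 4.8197 = 16.7827
α = (4/3)·(1 − 7.1433/16.7827) = 0.77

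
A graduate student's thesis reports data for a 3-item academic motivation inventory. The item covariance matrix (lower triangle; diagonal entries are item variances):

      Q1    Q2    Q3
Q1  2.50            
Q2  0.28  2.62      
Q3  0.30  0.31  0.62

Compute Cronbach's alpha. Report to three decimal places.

Σσ²ᵢ = 2.50 + 2.62 + 0.62 = 5.74
Sum of the distinct covariances = 0.89
σ²_total = 5.74 + 2 × 0.89 = 7.52
α = (k/(k−1))·(1 − Σσ²ᵢ/σ²_total) = (3/2)·(1 − 5.74/7.52) = 0.355

Cronbach's alpha = 0.355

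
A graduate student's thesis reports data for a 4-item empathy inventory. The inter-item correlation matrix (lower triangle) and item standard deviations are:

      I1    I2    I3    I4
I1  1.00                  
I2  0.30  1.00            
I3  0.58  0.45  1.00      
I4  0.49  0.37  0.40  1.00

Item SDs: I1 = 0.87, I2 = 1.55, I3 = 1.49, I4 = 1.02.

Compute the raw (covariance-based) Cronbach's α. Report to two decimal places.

α = 0.72

Σσ²ᵢ = 0.87² + 1.55² + 1.49² + 1.02² = 6.4199
Covariances σ_ij = r_ij · s_i · s_j:
  σ(I1,I2) = 0.30 × 0.87 × 1.55 = 0.4046
  σ(I1,I3) = 0.58 × 0.87 × 1.49 = 0.7519
  σ(I1,I4) = 0.49 × 0.87 × 1.02 = 0.4348
  σ(I2,I3) = 0.45 × 1.55 × 1.49 = 1.0393
  σ(I2,I4) = 0.37 × 1.55 × 1.02 = 0.5850
  σ(I3,I4) = 0.40 × 1.49 × 1.02 = 0.6079
σ²_T = Σσ²ᵢ + 2·Σσ_ij = 6.4199 + 2 × 3.8235 = 14.0669
α = (4/3)·(1 − 6.4199/14.0669) = 0.72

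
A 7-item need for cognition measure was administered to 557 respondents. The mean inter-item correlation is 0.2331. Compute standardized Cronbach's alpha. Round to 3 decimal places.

standardized Cronbach's alpha = 0.680

Standardized α = k·r̄ / (1 + (k−1)·r̄) = 7 × 0.2331 / (1 + 6 × 0.2331)
  = 1.6317 / 2.3986 = 0.680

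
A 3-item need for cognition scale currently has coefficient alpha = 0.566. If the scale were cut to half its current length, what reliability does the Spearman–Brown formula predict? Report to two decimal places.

Length factor m = 1/2
α' = m·α / (1 − (1−m)·α)
   = 1/2 × 0.566 / (1 − (1 − 1/2) × 0.566)
   = 0.2830 / 0.7170 = 0.39

predicted reliability = 0.39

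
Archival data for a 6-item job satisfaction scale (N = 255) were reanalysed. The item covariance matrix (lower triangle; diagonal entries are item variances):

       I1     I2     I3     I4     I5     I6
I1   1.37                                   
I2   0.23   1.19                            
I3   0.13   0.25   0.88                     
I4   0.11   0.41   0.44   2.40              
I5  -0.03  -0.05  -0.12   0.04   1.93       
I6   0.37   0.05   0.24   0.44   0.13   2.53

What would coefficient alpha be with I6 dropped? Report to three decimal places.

Remaining items: I1, I2, I3, I4, I5 (k = 5).
Σσᵢ² = 1.37 + 1.19 + 0.88 + 2.40 + 1.93 = 7.77
σ²_total = 7.77 + 2 × 1.41 = 10.59
α (item deleted) = (5/4)·(1 − 7.77/10.59) = 0.333

α = 0.333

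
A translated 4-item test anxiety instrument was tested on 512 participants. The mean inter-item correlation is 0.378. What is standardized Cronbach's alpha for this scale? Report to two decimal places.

standardized Cronbach's alpha = 0.71

Standardized α = k·r̄ / (1 + (k−1)·r̄) = 4 × 0.378 / (1 + 3 × 0.378)
  = 1.5120 / 2.1340 = 0.71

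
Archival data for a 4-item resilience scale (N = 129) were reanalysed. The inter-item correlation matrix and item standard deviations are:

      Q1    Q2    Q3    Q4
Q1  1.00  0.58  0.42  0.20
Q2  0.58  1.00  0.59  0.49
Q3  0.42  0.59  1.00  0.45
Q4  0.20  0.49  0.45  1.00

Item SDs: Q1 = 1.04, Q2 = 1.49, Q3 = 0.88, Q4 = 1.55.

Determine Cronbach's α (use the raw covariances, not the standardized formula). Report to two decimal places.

α = 0.75

Σσ²ᵢ = 1.04² + 1.49² + 0.88² + 1.55² = 6.4786
Covariances σ_ij = r_ij · s_i · s_j:
  σ(Q1,Q2) = 0.58 × 1.04 × 1.49 = 0.8988
  σ(Q1,Q3) = 0.42 × 1.04 × 0.88 = 0.3844
  σ(Q1,Q4) = 0.20 × 1.04 × 1.55 = 0.3224
  σ(Q2,Q3) = 0.59 × 1.49 × 0.88 = 0.7736
  σ(Q2,Q4) = 0.49 × 1.49 × 1.55 = 1.1317
  σ(Q3,Q4) = 0.45 × 0.88 × 1.55 = 0.6138
σ²_T = Σσ²ᵢ + 2·Σσ_ij = 6.4786 + 2 × 4.1247 = 14.7280
α = (4/3)·(1 − 6.4786/14.7280) = 0.75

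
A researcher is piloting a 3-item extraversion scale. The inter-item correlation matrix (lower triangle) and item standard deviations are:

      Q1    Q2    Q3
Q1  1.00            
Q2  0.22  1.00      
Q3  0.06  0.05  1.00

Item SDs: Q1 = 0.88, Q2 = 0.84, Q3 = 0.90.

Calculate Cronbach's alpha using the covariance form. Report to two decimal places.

α = 0.27

Σσ²ᵢ = 0.88² + 0.84² + 0.90² = 2.2900
Covariances σ_ij = r_ij · s_i · s_j:
  σ(Q1,Q2) = 0.22 × 0.88 × 0.84 = 0.1626
  σ(Q1,Q3) = 0.06 × 0.88 × 0.90 = 0.0475
  σ(Q2,Q3) = 0.05 × 0.84 × 0.90 = 0.0378
σ²_T = Σσ²ᵢ + 2·Σσ_ij = 2.2900 + 2 × 0.2479 = 2.7858
α = (3/2)·(1 − 2.2900/2.7858) = 0.27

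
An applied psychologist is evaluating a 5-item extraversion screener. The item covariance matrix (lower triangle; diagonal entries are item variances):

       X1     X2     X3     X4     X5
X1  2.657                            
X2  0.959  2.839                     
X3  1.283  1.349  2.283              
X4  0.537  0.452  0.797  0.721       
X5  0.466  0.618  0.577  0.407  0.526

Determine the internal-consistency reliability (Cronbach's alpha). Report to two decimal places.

sum of item variances = 2.657 + 2.839 + 2.283 + 0.721 + 0.526 = 9.026
Σ_{i<j} σ_ij = 7.445
σ²_T = 9.026 + 2 × 7.445 = 23.916
α = (k/(k−1))·(1 − sum of item variances/σ²_T) = (5/4)·(1 − 9.026/23.916) = 0.78

α = 0.78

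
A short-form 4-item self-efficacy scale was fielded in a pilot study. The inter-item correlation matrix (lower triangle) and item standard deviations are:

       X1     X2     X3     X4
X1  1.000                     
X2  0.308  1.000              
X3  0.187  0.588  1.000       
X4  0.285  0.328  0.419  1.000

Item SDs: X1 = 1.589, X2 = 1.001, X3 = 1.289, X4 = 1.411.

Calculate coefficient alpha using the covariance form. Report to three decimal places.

α = 0.658

Σσ²ᵢ = 1.589² + 1.001² + 1.289² + 1.411² = 7.1794
Covariances σ_ij = r_ij · s_i · s_j:
  σ(X1,X2) = 0.308 × 1.589 × 1.001 = 0.4899
  σ(X1,X3) = 0.187 × 1.589 × 1.289 = 0.3830
  σ(X1,X4) = 0.285 × 1.589 × 1.411 = 0.6390
  σ(X2,X3) = 0.588 × 1.001 × 1.289 = 0.7587
  σ(X2,X4) = 0.328 × 1.001 × 1.411 = 0.4633
  σ(X3,X4) = 0.419 × 1.289 × 1.411 = 0.7621
σ²_T = Σσ²ᵢ + 2·Σσ_ij = 7.1794 + 2 × 3.4960 = 14.1714
α = (4/3)·(1 − 7.1794/14.1714) = 0.658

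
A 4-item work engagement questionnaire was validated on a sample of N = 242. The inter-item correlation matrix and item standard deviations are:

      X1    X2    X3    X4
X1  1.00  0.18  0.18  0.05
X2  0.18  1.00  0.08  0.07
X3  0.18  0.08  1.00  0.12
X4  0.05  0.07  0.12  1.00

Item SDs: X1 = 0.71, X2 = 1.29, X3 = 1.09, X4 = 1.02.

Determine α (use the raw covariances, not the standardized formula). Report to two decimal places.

Σσ²ᵢ = 0.71² + 1.29² + 1.09² + 1.02² = 4.3967
Covariances σ_ij = r_ij · s_i · s_j:
  σ(X1,X2) = 0.18 × 0.71 × 1.29 = 0.1649
  σ(X1,X3) = 0.18 × 0.71 × 1.09 = 0.1393
  σ(X1,X4) = 0.05 × 0.71 × 1.02 = 0.0362
  σ(X2,X3) = 0.08 × 1.29 × 1.09 = 0.1125
  σ(X2,X4) = 0.07 × 1.29 × 1.02 = 0.0921
  σ(X3,X4) = 0.12 × 1.09 × 1.02 = 0.1334
σ²_T = Σσ²ᵢ + 2·Σσ_ij = 4.3967 + 2 × 0.6784 = 5.7535
α = (4/3)·(1 − 4.3967/5.7535) = 0.31

α = 0.31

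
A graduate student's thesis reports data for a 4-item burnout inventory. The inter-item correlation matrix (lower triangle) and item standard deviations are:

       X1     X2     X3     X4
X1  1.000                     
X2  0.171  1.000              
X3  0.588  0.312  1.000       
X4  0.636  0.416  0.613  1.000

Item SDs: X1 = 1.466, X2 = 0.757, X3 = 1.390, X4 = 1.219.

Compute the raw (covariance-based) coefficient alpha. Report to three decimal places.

Σσ²ᵢ = 1.466² + 0.757² + 1.390² + 1.219² = 6.1403
Covariances σ_ij = r_ij · s_i · s_j:
  σ(X1,X2) = 0.171 × 1.466 × 0.757 = 0.1898
  σ(X1,X3) = 0.588 × 1.466 × 1.390 = 1.1982
  σ(X1,X4) = 0.636 × 1.466 × 1.219 = 1.1366
  σ(X2,X3) = 0.312 × 0.757 × 1.390 = 0.3283
  σ(X2,X4) = 0.416 × 0.757 × 1.219 = 0.3839
  σ(X3,X4) = 0.613 × 1.390 × 1.219 = 1.0387
σ²_T = Σσ²ᵢ + 2·Σσ_ij = 6.1403 + 2 × 4.2755 = 14.6913
α = (4/3)·(1 − 6.1403/14.6913) = 0.776

coefficient alpha = 0.776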